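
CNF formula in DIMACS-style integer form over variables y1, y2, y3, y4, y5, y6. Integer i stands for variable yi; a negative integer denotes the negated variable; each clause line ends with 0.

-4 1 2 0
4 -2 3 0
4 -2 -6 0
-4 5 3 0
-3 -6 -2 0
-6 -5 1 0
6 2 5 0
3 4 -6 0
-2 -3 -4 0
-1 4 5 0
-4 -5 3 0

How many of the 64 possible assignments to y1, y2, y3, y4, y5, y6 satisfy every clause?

Split on y4, then y2.
  y4=1, y2=1: a clause becomes empty — 0.
  y4=1, y2=0: remaining (y1,y3,y5,y6) ∈ {(1,1,0,1); (1,1,1,0); (1,1,1,1)} — 3.
  y4=0, y2=1: remaining (y1,y3,y5,y6) ∈ {(0,1,0,0); (0,1,1,0); (1,1,1,0)} — 3.
  y4=0, y2=0: 6 of the 16 assignments to (y1,y3,y5,y6) work.
Total: 0 + 3 + 3 + 6 = 12.

12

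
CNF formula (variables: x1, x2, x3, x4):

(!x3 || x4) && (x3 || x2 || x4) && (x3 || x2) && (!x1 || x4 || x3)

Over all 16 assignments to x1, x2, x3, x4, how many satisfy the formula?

7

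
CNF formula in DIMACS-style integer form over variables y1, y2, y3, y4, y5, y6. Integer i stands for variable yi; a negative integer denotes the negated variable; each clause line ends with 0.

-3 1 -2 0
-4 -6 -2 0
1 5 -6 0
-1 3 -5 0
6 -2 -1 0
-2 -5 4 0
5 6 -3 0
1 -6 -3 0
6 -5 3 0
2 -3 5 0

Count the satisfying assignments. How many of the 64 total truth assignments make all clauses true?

18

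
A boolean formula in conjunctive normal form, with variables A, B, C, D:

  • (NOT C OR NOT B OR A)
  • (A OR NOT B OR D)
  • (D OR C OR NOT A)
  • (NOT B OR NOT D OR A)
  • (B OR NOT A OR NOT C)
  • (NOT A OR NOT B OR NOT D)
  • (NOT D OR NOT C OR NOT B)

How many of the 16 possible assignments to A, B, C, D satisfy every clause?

6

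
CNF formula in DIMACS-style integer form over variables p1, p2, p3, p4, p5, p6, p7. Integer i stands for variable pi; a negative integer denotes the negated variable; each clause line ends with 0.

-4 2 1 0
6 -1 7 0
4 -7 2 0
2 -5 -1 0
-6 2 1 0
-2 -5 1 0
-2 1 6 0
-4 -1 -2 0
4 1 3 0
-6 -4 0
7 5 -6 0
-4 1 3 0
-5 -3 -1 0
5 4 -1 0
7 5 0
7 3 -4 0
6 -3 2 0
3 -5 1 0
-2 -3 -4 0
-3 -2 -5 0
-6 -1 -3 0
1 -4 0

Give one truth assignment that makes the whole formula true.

p1=False, p2=True, p3=True, p4=False, p5=False, p6=True, p7=True

Check each clause:
  1. (p1 | p2 | ~p4) — p2 is true.
  2. (p7 | ~p1 | p6) — ~p1 is true.
  3. (p2 | ~p7 | p4) — p2 is true.
  4. (p2 | ~p5 | ~p1) — p2 is true.
  5. (~p6 | p1 | p2) — p2 is true.
  6. (~p2 | p1 | ~p5) — ~p5 is true.
  7. (~p2 | p6 | p1) — p6 is true.
  8. (~p1 | ~p4 | ~p2) — ~p4 is true.
  9. (p4 | p1 | p3) — p3 is true.
  10. (~p4 | ~p6) — ~p4 is true.
  11. (p5 | p7 | ~p6) — p7 is true.
  12. (p3 | ~p4 | p1) — p3 is true.
  13. (~p5 | ~p1 | ~p3) — ~p5 is true.
  14. (p5 | p4 | ~p1) — ~p1 is true.
  15. (p5 | p7) — p7 is true.
  16. (~p4 | p3 | p7) — p3 is true.
  17. (p6 | ~p3 | p2) — p2 is true.
  18. (p3 | p1 | ~p5) — p3 is true.
  19. (~p3 | ~p2 | ~p4) — ~p4 is true.
  20. (~p3 | ~p2 | ~p5) — ~p5 is true.
  21. (~p6 | ~p3 | ~p1) — ~p1 is true.
  22. (p1 | ~p4) — ~p4 is true.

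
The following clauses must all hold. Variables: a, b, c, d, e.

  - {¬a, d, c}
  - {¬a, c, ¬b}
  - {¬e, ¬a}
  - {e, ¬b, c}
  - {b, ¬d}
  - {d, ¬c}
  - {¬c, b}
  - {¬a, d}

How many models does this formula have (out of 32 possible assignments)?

7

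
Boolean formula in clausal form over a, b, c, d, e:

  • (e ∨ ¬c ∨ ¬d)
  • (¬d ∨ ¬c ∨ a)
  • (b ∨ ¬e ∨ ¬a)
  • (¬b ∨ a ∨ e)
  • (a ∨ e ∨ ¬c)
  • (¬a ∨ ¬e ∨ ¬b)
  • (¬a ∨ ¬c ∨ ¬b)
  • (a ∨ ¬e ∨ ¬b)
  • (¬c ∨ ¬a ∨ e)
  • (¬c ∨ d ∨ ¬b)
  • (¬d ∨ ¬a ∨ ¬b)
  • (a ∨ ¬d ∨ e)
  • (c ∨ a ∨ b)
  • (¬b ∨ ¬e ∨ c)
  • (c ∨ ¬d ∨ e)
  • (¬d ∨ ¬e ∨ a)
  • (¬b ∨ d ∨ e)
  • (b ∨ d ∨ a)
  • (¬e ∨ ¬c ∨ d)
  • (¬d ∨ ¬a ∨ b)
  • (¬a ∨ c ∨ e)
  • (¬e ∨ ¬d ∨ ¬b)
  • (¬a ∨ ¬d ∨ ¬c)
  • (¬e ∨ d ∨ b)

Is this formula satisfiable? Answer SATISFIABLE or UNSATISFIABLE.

UNSATISFIABLE

a = True:
  e = True:
    propagation gives b=True; an empty clause results — contradiction.
  e = False:
    propagation gives c=False; an empty clause results — contradiction.
a = False:
  e = True:
    propagation gives b=False, c=True, d=False; an empty clause results — contradiction.
  e = False:
    propagation gives b=False, c=False; an empty clause results — contradiction.
Every branch closes, so no satisfying assignment exists.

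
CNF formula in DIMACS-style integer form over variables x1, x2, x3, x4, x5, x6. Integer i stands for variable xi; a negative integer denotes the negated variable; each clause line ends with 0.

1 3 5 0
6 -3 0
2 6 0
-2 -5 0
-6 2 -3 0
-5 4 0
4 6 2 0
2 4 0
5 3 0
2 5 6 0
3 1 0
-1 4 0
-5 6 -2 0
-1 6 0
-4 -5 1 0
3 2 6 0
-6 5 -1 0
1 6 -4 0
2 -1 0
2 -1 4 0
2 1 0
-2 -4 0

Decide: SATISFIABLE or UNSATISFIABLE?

Set x1 = False and propagate.
  then x3 is forced to True.
  then x6 is forced to True.
  then x2 is forced to True.
  then x5 is forced to False.
  then x4 is forced to False.
So x1=0  x2=1  x3=1  x4=0  x5=0  x6=1 is a satisfying assignment.

SATISFIABLE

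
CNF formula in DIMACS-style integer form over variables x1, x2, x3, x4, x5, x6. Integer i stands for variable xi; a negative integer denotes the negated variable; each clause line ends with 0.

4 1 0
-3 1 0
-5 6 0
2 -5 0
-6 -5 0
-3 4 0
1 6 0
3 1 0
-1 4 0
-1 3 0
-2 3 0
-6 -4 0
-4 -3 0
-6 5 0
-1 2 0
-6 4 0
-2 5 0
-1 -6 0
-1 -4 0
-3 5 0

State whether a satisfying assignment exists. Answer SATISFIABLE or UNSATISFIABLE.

x1 = True:
  propagation gives x4=True; an empty clause results — contradiction.
x1 = False:
  propagation gives x4=True, x3=False; an empty clause results — contradiction.
Every branch closes, so no satisfying assignment exists.

UNSATISFIABLE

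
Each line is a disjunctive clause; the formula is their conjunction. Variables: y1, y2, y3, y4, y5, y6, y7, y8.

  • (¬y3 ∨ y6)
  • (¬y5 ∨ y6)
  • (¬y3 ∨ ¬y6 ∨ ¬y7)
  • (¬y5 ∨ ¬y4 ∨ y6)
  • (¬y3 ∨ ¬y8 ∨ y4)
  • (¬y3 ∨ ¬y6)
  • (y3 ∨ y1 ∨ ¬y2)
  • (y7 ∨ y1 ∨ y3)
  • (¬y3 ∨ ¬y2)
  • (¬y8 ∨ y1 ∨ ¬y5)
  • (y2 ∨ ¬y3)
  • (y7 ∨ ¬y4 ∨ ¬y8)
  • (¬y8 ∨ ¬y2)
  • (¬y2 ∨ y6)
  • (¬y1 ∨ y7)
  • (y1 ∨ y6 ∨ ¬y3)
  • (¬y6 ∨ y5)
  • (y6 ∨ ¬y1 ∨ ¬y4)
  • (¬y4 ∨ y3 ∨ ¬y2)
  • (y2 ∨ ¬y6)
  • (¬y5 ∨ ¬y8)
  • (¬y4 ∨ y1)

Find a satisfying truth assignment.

y1=1, y2=0, y3=0, y4=0, y5=0, y6=0, y7=1, y8=0

Pure literal: y8 appears only negated; assign y8 = False.
Set y1 = True and propagate.
  then y7 is forced to True.
Try y2 = False.
  then y3 is forced to False.
  then y6 is forced to False.
  then y5 is forced to False.
  then y4 is forced to False.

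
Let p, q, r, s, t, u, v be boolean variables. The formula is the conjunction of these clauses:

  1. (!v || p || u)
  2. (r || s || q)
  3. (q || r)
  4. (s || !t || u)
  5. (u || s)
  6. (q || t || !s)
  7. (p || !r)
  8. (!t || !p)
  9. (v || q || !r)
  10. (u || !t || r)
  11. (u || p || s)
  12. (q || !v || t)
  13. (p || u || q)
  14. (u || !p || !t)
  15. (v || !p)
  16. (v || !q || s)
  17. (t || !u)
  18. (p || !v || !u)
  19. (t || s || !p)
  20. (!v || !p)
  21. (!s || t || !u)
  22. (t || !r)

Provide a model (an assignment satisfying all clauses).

p=False  q=True  r=False  s=True  t=False  u=False  v=False

Check each clause:
  1. (u || p || !v) — !v is true.
  2. (q || s || r) — q is true.
  3. (r || q) — q is true.
  4. (u || !t || s) — !t is true.
  5. (u || s) — s is true.
  6. (q || t || !s) — q is true.
  7. (!r || p) — !r is true.
  8. (!t || !p) — !t is true.
  9. (q || v || !r) — q is true.
  10. (r || !t || u) — !t is true.
  11. (p || u || s) — s is true.
  12. (q || !v || t) — !v is true.
  13. (p || u || q) — q is true.
  14. (!t || u || !p) — !t is true.
  15. (v || !p) — !p is true.
  16. (s || !q || v) — s is true.
  17. (t || !u) — !u is true.
  18. (!u || !v || p) — !v is true.
  19. (s || !p || t) — s is true.
  20. (!p || !v) — !v is true.
  21. (!u || t || !s) — !u is true.
  22. (t || !r) — !r is true.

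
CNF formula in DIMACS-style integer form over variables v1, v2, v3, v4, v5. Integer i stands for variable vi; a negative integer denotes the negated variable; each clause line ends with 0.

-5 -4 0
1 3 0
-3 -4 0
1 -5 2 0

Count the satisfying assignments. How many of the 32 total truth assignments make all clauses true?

Case analysis on v1 and v3:
  v1=T, v3=T: remaining (v2,v4,v5) ∈ {(F,F,F); (F,F,T); (T,F,F); (T,F,T)} — 4.
  v1=T, v3=F: v2 free; 3 ways for (v4,v5) × 2^1 = 6.
  v1=F, v3=T: remaining (v2,v4,v5) ∈ {(F,F,F); (T,F,F); (T,F,T)} — 3.
  v1=F, v3=F: a clause becomes empty — 0.
Total: 4 + 6 + 3 + 0 = 13.

13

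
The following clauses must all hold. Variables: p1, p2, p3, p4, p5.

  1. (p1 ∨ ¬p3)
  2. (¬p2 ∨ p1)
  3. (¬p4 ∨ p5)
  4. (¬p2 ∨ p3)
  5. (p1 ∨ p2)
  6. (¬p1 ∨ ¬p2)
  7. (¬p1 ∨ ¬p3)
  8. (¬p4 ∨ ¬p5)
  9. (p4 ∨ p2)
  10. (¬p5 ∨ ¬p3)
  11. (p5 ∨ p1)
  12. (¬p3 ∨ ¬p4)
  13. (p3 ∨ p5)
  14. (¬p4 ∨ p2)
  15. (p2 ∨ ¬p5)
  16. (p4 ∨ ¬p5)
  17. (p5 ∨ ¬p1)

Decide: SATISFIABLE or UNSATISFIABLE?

p5 = True:
  propagation gives p4=False; an empty clause results — contradiction.
p5 = False:
  propagation gives p4=False, p2=True, p1=True; an empty clause results — contradiction.
Every branch closes, so no satisfying assignment exists.

UNSATISFIABLE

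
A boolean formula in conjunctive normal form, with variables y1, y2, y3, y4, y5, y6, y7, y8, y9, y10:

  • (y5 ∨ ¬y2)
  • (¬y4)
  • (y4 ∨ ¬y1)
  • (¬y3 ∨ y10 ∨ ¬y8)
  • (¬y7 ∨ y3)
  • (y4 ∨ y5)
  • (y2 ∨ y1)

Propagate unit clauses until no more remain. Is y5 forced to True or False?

True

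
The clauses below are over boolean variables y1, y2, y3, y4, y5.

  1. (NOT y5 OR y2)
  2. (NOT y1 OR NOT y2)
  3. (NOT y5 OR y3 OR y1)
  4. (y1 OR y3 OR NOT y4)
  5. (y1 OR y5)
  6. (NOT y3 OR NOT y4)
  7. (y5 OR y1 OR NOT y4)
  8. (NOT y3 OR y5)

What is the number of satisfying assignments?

3

The models are:
  y1=0 y2=1 y3=1 y4=0 y5=1
  y1=1 y2=0 y3=0 y4=0 y5=0
  y1=1 y2=0 y3=0 y4=1 y5=0
That's 3 in total.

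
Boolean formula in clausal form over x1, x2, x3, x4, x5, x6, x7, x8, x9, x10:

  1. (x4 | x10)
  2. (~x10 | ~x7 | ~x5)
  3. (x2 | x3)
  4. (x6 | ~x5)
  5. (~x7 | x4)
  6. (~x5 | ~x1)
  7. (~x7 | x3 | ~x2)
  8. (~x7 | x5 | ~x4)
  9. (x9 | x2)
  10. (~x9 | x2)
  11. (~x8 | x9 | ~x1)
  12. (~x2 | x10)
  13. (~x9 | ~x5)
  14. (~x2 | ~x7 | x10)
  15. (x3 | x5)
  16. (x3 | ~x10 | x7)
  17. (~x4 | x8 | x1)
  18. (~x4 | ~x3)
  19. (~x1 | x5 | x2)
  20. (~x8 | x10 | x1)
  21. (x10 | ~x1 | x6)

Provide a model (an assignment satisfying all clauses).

x1=F, x2=T, x3=T, x4=F, x5=F, x6=T, x7=F, x8=F, x9=T, x10=T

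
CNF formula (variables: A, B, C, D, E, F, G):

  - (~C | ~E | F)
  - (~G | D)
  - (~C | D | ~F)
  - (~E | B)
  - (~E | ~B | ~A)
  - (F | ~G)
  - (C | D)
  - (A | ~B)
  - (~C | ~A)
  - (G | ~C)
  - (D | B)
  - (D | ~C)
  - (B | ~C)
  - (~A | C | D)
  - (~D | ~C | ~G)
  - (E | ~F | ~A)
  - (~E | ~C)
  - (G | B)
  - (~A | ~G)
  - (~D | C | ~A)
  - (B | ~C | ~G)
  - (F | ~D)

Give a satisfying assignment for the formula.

A=False  B=False  C=False  D=True  E=False  F=True  G=True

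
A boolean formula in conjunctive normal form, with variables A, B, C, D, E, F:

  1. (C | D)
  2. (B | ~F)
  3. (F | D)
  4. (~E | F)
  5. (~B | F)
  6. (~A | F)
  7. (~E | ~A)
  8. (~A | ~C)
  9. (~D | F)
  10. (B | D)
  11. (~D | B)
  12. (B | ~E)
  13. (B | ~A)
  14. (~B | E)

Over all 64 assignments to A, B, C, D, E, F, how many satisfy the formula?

The models are:
  A=0 B=1 C=0 D=1 E=1 F=1
  A=0 B=1 C=1 D=0 E=1 F=1
  A=0 B=1 C=1 D=1 E=1 F=1
Count: 3.

3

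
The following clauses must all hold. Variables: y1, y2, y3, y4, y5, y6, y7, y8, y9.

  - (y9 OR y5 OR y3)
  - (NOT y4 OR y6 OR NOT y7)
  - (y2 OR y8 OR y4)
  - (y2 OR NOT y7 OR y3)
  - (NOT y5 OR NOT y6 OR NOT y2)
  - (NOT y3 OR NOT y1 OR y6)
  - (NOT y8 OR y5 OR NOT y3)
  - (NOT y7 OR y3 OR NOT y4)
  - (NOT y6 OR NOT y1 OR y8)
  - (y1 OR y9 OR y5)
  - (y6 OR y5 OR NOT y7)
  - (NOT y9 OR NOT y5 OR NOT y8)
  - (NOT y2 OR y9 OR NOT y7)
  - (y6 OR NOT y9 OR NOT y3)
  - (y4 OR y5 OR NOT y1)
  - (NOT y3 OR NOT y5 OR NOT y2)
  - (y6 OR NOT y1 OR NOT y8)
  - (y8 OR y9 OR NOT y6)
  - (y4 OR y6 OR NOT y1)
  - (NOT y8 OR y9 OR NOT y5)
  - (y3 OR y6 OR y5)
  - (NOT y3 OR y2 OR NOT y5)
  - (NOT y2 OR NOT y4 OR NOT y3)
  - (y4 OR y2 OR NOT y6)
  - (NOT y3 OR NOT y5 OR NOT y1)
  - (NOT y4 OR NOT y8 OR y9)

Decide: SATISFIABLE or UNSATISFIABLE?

Pure literal: y7 appears only negated; assign y7 = False.
Try y1 = False.
For the remaining variables, y2 = True, y3 = False, y4 = True, y5 = True, y6 = False, y8 = False, y9 = False works.
Every clause has at least one true literal under this assignment.
So y1 = False, y2 = True, y3 = False, y4 = True, y5 = True, y6 = False, y7 = False, y8 = False, y9 = False is a satisfying assignment.

SATISFIABLE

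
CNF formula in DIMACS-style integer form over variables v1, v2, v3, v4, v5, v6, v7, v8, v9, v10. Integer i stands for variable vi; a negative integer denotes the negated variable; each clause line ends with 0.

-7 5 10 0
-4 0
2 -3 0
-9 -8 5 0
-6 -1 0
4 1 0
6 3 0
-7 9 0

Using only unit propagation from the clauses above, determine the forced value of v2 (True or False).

(¬v4) stands alone — v4 = False.
(v1 ∨ v4) with v4 = False leaves only v1, so v1 = True.
In (¬v1 ∨ ¬v6), ¬v1 is now false; ¬v6 must hold, so v6 = False.
(v6 ∨ v3): since v6 = False, the clause reduces to (v3). v3 = True.
(¬v3 ∨ v2) with v3 = True leaves only v2, so v2 = True.

True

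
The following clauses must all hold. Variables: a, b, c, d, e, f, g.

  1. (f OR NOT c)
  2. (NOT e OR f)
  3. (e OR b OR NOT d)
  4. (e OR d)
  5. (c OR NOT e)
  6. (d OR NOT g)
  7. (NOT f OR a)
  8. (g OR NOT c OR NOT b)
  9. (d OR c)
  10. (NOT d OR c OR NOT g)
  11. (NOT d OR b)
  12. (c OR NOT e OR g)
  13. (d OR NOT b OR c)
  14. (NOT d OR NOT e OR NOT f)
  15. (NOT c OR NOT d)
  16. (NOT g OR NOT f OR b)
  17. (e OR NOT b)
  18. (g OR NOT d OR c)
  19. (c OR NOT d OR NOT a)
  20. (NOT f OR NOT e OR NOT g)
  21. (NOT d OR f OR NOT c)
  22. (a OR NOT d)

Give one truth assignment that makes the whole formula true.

a=T, b=F, c=T, d=F, e=T, f=T, g=F

Check each clause:
  1. (f OR NOT c) — f is true.
  2. (NOT e OR f) — f is true.
  3. (b OR e OR NOT d) — NOT d is true.
  4. (d OR e) — e is true.
  5. (NOT e OR c) — c is true.
  6. (NOT g OR d) — NOT g is true.
  7. (NOT f OR a) — a is true.
  8. (NOT c OR NOT b OR g) — NOT b is true.
  9. (c OR d) — c is true.
  10. (NOT g OR c OR NOT d) — NOT g is true.
  11. (NOT d OR b) — NOT d is true.
  12. (c OR g OR NOT e) — c is true.
  13. (NOT b OR c OR d) — c is true.
  14. (NOT d OR NOT e OR NOT f) — NOT d is true.
  15. (NOT c OR NOT d) — NOT d is true.
  16. (b OR NOT f OR NOT g) — NOT g is true.
  17. (NOT b OR e) — e is true.
  18. (c OR g OR NOT d) — c is true.
  19. (c OR NOT a OR NOT d) — c is true.
  20. (NOT f OR NOT e OR NOT g) — NOT g is true.
  21. (NOT d OR NOT c OR f) — NOT d is true.
  22. (NOT d OR a) — a is true.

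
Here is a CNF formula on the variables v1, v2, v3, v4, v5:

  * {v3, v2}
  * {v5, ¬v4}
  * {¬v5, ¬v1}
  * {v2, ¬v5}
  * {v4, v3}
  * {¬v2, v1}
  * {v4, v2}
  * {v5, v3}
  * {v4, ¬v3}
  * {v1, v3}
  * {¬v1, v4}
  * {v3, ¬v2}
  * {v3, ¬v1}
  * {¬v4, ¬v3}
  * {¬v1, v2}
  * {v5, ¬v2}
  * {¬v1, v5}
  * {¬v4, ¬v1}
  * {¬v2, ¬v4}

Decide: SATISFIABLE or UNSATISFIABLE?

UNSATISFIABLE

v1 = True:
  propagation gives v5=False; an empty clause results — contradiction.
v1 = False:
  propagation gives v2=False, v3=True, v5=False, v4=False; an empty clause results — contradiction.
Every branch closes, so no satisfying assignment exists.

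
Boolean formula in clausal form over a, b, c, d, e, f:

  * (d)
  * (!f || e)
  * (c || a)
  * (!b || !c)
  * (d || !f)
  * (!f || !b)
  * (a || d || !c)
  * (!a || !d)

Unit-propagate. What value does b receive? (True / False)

Unit clause (d) sets d = True.
(!d || !a): since d = True, the clause reduces to (!a). a = False.
(a || c): since a = False, the clause reduces to (c). c = True.
(!c || !b): since c = True, the clause reduces to (!b). b = False.

False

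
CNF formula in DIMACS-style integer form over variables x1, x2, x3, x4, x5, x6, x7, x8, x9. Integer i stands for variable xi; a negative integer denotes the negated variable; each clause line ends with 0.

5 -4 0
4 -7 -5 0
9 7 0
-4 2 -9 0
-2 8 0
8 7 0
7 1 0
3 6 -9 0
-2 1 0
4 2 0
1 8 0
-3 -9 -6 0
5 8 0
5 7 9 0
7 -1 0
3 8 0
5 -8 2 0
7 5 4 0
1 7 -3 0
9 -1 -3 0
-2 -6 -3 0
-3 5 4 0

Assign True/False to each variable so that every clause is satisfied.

Set x1 = True and propagate.
  then x7 is forced to True.
Branch on x2: take x2 = True.
  then x8 is forced to True.
For the remaining variables, x3 = False, x4 = False, x5 = False, x6 = False, x9 = False works.
Every clause has at least one true literal under this assignment.

x1=True, x2=True, x3=False, x4=False, x5=False, x6=False, x7=True, x8=True, x9=False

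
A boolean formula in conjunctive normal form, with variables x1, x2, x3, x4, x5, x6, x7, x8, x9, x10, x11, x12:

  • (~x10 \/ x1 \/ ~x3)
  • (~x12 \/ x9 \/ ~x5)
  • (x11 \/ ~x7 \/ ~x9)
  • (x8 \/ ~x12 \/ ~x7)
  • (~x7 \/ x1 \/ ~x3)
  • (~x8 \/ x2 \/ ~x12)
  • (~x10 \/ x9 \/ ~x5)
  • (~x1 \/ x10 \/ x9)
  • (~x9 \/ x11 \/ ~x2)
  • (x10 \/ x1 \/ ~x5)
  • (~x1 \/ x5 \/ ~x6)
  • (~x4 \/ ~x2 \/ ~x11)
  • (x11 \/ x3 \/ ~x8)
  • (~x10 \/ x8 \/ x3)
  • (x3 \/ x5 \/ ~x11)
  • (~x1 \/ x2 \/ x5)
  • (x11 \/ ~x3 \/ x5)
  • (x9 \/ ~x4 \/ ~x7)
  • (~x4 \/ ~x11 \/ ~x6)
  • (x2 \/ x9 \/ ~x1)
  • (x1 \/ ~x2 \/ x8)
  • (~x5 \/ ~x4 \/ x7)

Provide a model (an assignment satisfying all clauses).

Pure literal: x4 appears only negated; assign x4 = False.
Pure literal: x6 appears only negated; assign x6 = False.
Branch on x1: take x1 = True.
Set x2 = True and propagate.
Try x3 = False.
The remaining clauses are satisfied by x5 = True, x7 = True, x8 = True, x9 = True, x10 = True, x11 = True, x12 = True.

x1=T, x2=T, x3=F, x4=F, x5=T, x6=F, x7=T, x8=T, x9=T, x10=T, x11=T, x12=T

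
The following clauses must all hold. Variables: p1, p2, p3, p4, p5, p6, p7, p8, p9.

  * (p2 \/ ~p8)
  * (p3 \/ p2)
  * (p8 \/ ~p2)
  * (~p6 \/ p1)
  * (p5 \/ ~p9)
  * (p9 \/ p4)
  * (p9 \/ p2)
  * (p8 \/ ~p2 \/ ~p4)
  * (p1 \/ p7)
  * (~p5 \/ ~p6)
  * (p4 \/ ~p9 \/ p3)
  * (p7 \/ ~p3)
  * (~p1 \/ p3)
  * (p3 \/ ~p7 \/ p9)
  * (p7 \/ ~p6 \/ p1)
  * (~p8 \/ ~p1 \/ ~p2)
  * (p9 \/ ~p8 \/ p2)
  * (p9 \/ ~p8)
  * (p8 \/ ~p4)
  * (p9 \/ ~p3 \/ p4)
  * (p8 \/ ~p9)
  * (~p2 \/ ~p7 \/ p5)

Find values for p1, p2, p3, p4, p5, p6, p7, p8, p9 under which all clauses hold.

p1 = False, p2 = True, p3 = True, p4 = True, p5 = True, p6 = False, p7 = True, p8 = True, p9 = True

Check each clause:
  1. (~p8 \/ p2) — p2 is true.
  2. (p3 \/ p2) — p2 is true.
  3. (p8 \/ ~p2) — p8 is true.
  4. (~p6 \/ p1) — ~p6 is true.
  5. (p5 \/ ~p9) — p5 is true.
  6. (p4 \/ p9) — p9 is true.
  7. (p9 \/ p2) — p9 is true.
  8. (p8 \/ ~p4 \/ ~p2) — p8 is true.
  9. (p7 \/ p1) — p7 is true.
  10. (~p6 \/ ~p5) — ~p6 is true.
  11. (p3 \/ ~p9 \/ p4) — p3 is true.
  12. (p7 \/ ~p3) — p7 is true.
  13. (~p1 \/ p3) — p3 is true.
  14. (~p7 \/ p9 \/ p3) — p3 is true.
  15. (p1 \/ ~p6 \/ p7) — ~p6 is true.
  16. (~p8 \/ ~p2 \/ ~p1) — ~p1 is true.
  17. (p2 \/ ~p8 \/ p9) — p9 is true.
  18. (~p8 \/ p9) — p9 is true.
  19. (p8 \/ ~p4) — p8 is true.
  20. (~p3 \/ p9 \/ p4) — p9 is true.
  21. (p8 \/ ~p9) — p8 is true.
  22. (~p2 \/ p5 \/ ~p7) — p5 is true.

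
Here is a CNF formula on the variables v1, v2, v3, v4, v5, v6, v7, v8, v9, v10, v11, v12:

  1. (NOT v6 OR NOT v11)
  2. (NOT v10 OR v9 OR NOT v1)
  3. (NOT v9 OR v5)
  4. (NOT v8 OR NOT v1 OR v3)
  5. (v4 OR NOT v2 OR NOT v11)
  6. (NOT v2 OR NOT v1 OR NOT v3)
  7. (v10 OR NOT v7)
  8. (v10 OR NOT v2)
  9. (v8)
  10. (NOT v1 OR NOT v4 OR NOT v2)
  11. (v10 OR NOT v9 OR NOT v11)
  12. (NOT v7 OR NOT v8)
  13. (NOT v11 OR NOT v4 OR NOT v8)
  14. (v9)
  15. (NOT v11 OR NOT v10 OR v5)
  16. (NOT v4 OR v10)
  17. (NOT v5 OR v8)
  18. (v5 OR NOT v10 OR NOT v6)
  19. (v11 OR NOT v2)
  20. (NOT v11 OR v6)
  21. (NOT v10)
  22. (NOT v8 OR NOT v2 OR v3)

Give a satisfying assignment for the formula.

v1=False, v2=False, v3=True, v4=False, v5=True, v6=False, v7=False, v8=True, v9=True, v10=False, v11=False, v12=False

Check each clause:
  1. (NOT v6 OR NOT v11) — NOT v6 is true.
  2. (NOT v1 OR NOT v10 OR v9) — v9 is true.
  3. (NOT v9 OR v5) — v5 is true.
  4. (NOT v8 OR NOT v1 OR v3) — v3 is true.
  5. (NOT v11 OR v4 OR NOT v2) — NOT v11 is true.
  6. (NOT v1 OR NOT v3 OR NOT v2) — NOT v1 is true.
  7. (NOT v7 OR v10) — NOT v7 is true.
  8. (v10 OR NOT v2) — NOT v2 is true.
  9. (v8) — v8 is true.
  10. (NOT v2 OR NOT v4 OR NOT v1) — NOT v4 is true.
  11. (NOT v11 OR v10 OR NOT v9) — NOT v11 is true.
  12. (NOT v8 OR NOT v7) — NOT v7 is true.
  13. (NOT v4 OR NOT v8 OR NOT v11) — NOT v4 is true.
  14. (v9) — v9 is true.
  15. (v5 OR NOT v11 OR NOT v10) — NOT v11 is true.
  16. (NOT v4 OR v10) — NOT v4 is true.
  17. (v8 OR NOT v5) — v8 is true.
  18. (NOT v10 OR NOT v6 OR v5) — NOT v6 is true.
  19. (v11 OR NOT v2) — NOT v2 is true.
  20. (v6 OR NOT v11) — NOT v11 is true.
  21. (NOT v10) — NOT v10 is true.
  22. (v3 OR NOT v8 OR NOT v2) — v3 is true.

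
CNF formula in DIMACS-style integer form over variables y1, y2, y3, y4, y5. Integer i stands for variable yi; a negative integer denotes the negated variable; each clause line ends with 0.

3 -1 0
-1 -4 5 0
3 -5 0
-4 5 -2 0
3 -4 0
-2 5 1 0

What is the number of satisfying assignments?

13

Split on y5, then y1.
  y5=T, y1=T: remaining (y2,y3,y4) ∈ {(F,T,F); (F,T,T); (T,T,F); (T,T,T)} — 4.
  y5=T, y1=F: remaining (y2,y3,y4) ∈ {(F,T,F); (F,T,T); (T,T,F); (T,T,T)} — 4.
  y5=F, y1=T: remaining (y2,y3,y4) ∈ {(F,T,F); (T,T,F)} — 2.
  y5=F, y1=F: remaining (y2,y3,y4) ∈ {(F,F,F); (F,T,F); (F,T,T)} — 3.
Total: 4 + 4 + 2 + 3 = 13.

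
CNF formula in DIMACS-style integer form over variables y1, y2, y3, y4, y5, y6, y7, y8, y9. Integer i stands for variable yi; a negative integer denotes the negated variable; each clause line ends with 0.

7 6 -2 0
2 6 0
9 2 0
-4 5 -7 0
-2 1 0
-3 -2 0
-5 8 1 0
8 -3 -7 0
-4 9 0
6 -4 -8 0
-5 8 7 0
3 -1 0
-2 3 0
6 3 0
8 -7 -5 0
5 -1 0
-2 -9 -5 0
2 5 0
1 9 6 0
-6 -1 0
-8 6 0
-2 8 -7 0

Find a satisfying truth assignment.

y1=F, y2=F, y3=F, y4=T, y5=T, y6=T, y7=F, y8=T, y9=T

Check each clause:
  1. (y7 | y6 | ~y2) — ~y2 is true.
  2. (y6 | y2) — y6 is true.
  3. (y9 | y2) — y9 is true.
  4. (~y7 | y5 | ~y4) — ~y7 is true.
  5. (~y2 | y1) — ~y2 is true.
  6. (~y3 | ~y2) — ~y3 is true.
  7. (y1 | y8 | ~y5) — y8 is true.
  8. (~y7 | ~y3 | y8) — y8 is true.
  9. (~y4 | y9) — y9 is true.
  10. (~y8 | ~y4 | y6) — y6 is true.
  11. (y8 | y7 | ~y5) — y8 is true.
  12. (~y1 | y3) — ~y1 is true.
  13. (~y2 | y3) — ~y2 is true.
  14. (y6 | y3) — y6 is true.
  15. (y8 | ~y5 | ~y7) — y8 is true.
  16. (~y1 | y5) — y5 is true.
  17. (~y9 | ~y2 | ~y5) — ~y2 is true.
  18. (y5 | y2) — y5 is true.
  19. (y1 | y9 | y6) — y9 is true.
  20. (~y6 | ~y1) — ~y1 is true.
  21. (~y8 | y6) — y6 is true.
  22. (~y2 | y8 | ~y7) — y8 is true.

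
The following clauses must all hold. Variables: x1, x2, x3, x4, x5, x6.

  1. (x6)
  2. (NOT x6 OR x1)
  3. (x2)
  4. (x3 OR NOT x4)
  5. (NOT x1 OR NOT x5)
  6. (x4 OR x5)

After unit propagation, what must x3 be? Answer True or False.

Unit clause (x6) sets x6 = True.
(x1 OR NOT x6) with x6 = True leaves only x1, so x1 = True.
Unit clause (x2) sets x2 = True.
(NOT x1 OR NOT x5) with x1 = True leaves only NOT x5, so x5 = False.
(x4 OR x5): since x5 = False, the clause reduces to (x4). x4 = True.
(NOT x4 OR x3): since x4 = True, the clause reduces to (x3). x3 = True.

True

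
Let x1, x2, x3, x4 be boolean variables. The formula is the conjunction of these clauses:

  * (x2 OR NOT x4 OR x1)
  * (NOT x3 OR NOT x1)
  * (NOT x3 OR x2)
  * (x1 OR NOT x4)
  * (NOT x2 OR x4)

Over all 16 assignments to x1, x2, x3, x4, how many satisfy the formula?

4

The models are:
  x1=0 x2=0 x3=0 x4=0
  x1=1 x2=0 x3=0 x4=0
  x1=1 x2=0 x3=0 x4=1
  x1=1 x2=1 x3=0 x4=1
Count: 4.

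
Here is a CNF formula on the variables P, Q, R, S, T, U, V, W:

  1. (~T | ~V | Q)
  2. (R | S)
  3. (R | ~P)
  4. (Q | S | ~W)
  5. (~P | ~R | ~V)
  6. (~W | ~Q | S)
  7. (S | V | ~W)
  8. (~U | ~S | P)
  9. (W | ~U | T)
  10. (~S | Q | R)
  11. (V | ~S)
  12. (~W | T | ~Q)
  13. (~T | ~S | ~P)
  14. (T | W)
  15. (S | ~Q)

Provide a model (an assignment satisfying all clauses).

P=0, Q=1, R=1, S=1, T=1, U=0, V=1, W=1

Check each clause:
  1. (Q | ~T | ~V) — Q is true.
  2. (S | R) — R is true.
  3. (R | ~P) — R is true.
  4. (~W | S | Q) — Q is true.
  5. (~V | ~R | ~P) — ~P is true.
  6. (S | ~Q | ~W) — S is true.
  7. (S | V | ~W) — S is true.
  8. (~S | ~U | P) — ~U is true.
  9. (T | W | ~U) — W is true.
  10. (R | ~S | Q) — Q is true.
  11. (V | ~S) — V is true.
  12. (~Q | ~W | T) — T is true.
  13. (~T | ~S | ~P) — ~P is true.
  14. (W | T) — W is true.
  15. (S | ~Q) — S is true.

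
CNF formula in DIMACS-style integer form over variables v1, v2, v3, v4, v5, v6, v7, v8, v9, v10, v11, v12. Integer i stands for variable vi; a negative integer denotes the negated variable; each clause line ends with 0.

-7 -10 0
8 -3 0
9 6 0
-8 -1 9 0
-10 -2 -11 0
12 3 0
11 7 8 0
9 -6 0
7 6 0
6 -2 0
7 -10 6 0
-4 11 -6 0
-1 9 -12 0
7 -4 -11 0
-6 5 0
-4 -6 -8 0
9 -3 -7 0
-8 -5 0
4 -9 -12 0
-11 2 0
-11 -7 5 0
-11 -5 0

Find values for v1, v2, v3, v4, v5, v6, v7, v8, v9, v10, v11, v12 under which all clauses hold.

v1=F  v2=F  v3=T  v4=T  v5=F  v6=F  v7=T  v8=T  v9=T  v10=F  v11=F  v12=F

Check each clause:
  1. (¬v10 ∨ ¬v7) — ¬v10 is true.
  2. (¬v3 ∨ v8) — v8 is true.
  3. (v6 ∨ v9) — v9 is true.
  4. (¬v1 ∨ ¬v8 ∨ v9) — v9 is true.
  5. (¬v11 ∨ ¬v10 ∨ ¬v2) — ¬v11 is true.
  6. (v3 ∨ v12) — v3 is true.
  7. (v11 ∨ v7 ∨ v8) — v8 is true.
  8. (v9 ∨ ¬v6) — v9 is true.
  9. (v6 ∨ v7) — v7 is true.
  10. (¬v2 ∨ v6) — ¬v2 is true.
  11. (v7 ∨ v6 ∨ ¬v10) — ¬v10 is true.
  12. (v11 ∨ ¬v4 ∨ ¬v6) — ¬v6 is true.
  13. (¬v12 ∨ ¬v1 ∨ v9) — v9 is true.
  14. (v7 ∨ ¬v4 ∨ ¬v11) — ¬v11 is true.
  15. (¬v6 ∨ v5) — ¬v6 is true.
  16. (¬v6 ∨ ¬v4 ∨ ¬v8) — ¬v6 is true.
  17. (¬v3 ∨ v9 ∨ ¬v7) — v9 is true.
  18. (¬v5 ∨ ¬v8) — ¬v5 is true.
  19. (v4 ∨ ¬v9 ∨ ¬v12) — v4 is true.
  20. (¬v11 ∨ v2) — ¬v11 is true.
  21. (v5 ∨ ¬v7 ∨ ¬v11) — ¬v11 is true.
  22. (¬v5 ∨ ¬v11) — ¬v5 is true.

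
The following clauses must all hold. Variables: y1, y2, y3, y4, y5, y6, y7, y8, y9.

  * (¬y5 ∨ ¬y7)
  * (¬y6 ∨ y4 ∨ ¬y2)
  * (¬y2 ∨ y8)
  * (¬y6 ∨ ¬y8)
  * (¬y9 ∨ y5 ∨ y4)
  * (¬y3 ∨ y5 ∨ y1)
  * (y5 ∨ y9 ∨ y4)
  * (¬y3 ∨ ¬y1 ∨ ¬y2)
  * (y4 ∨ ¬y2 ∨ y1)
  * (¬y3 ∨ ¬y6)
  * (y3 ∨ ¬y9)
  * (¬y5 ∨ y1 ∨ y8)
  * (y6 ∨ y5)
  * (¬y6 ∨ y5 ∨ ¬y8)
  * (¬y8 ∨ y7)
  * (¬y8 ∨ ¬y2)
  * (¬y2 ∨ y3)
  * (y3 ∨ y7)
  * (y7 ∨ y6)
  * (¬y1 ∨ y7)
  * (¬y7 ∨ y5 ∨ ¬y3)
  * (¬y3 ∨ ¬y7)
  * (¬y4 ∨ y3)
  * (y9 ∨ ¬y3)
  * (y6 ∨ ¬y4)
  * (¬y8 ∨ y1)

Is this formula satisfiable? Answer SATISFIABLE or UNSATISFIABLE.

y3 = True:
  propagation gives y6=False, y5=True, y7=False; an empty clause results — contradiction.
y3 = False:
  propagation gives y9=False, y2=False, y7=True, y5=False; an empty clause results — contradiction.
Every branch closes, so no satisfying assignment exists.

UNSATISFIABLE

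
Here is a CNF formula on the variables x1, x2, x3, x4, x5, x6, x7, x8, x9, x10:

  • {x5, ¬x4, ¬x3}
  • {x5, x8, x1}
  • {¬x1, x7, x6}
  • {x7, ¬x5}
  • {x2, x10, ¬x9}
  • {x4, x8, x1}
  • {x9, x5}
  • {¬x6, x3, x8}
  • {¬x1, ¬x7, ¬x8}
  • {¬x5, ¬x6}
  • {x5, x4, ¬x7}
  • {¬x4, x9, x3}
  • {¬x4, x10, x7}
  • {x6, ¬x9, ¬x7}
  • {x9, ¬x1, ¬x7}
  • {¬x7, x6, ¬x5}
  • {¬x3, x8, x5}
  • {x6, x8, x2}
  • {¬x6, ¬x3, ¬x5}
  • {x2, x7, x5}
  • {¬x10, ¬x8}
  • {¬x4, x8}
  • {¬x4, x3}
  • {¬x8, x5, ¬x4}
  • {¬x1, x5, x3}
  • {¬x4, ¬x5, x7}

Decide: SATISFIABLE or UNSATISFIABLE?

SATISFIABLE

x2 occurs only positively in the remaining clauses — set x2 = True.
Set x1 = True and propagate.
Try x3 = True.
The remaining clauses are satisfied by x4 = False, x5 = False, x6 = True, x7 = False, x8 = True, x9 = True, x10 = False.
Every clause has at least one true literal under this assignment.
So x1=T  x2=T  x3=T  x4=F  x5=F  x6=T  x7=F  x8=T  x9=T  x10=F is a satisfying assignment.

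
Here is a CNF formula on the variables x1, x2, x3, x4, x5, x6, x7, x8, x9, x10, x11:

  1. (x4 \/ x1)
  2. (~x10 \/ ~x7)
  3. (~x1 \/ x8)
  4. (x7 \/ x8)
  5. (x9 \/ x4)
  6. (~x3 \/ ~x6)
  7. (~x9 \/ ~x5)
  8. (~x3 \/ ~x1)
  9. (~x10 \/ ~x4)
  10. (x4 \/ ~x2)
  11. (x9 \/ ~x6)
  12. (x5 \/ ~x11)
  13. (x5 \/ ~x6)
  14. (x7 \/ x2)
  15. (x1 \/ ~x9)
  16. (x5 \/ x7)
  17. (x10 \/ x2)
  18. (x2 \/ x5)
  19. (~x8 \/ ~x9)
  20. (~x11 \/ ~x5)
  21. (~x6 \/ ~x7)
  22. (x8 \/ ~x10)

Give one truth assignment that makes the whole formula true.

x1=F  x2=T  x3=T  x4=T  x5=F  x6=F  x7=T  x8=F  x9=F  x10=F  x11=F

Check each clause:
  1. (x1 \/ x4) — x4 is true.
  2. (~x10 \/ ~x7) — ~x10 is true.
  3. (x8 \/ ~x1) — ~x1 is true.
  4. (x8 \/ x7) — x7 is true.
  5. (x9 \/ x4) — x4 is true.
  6. (~x6 \/ ~x3) — ~x6 is true.
  7. (~x5 \/ ~x9) — ~x5 is true.
  8. (~x3 \/ ~x1) — ~x1 is true.
  9. (~x10 \/ ~x4) — ~x10 is true.
  10. (x4 \/ ~x2) — x4 is true.
  11. (x9 \/ ~x6) — ~x6 is true.
  12. (~x11 \/ x5) — ~x11 is true.
  13. (x5 \/ ~x6) — ~x6 is true.
  14. (x2 \/ x7) — x2 is true.
  15. (~x9 \/ x1) — ~x9 is true.
  16. (x7 \/ x5) — x7 is true.
  17. (x2 \/ x10) — x2 is true.
  18. (x2 \/ x5) — x2 is true.
  19. (~x8 \/ ~x9) — ~x8 is true.
  20. (~x5 \/ ~x11) — ~x5 is true.
  21. (~x6 \/ ~x7) — ~x6 is true.
  22. (x8 \/ ~x10) — ~x10 is true.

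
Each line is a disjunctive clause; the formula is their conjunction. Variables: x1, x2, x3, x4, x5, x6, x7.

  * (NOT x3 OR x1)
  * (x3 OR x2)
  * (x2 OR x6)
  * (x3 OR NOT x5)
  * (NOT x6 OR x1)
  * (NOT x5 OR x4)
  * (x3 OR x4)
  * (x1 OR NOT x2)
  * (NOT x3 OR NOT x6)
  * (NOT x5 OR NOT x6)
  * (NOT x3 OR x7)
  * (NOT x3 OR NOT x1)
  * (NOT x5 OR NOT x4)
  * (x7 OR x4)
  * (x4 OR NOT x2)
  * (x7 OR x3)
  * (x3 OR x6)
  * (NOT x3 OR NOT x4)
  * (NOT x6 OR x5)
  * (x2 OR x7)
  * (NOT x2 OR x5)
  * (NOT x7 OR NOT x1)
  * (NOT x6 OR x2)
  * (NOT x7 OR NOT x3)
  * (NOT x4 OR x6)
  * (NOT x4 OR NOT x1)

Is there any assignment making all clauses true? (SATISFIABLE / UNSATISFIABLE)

x3 = True:
  propagation gives x1=True; an empty clause results — contradiction.
x3 = False:
  propagation gives x2=True, x5=False; an empty clause results — contradiction.
Every branch closes, so no satisfying assignment exists.

UNSATISFIABLE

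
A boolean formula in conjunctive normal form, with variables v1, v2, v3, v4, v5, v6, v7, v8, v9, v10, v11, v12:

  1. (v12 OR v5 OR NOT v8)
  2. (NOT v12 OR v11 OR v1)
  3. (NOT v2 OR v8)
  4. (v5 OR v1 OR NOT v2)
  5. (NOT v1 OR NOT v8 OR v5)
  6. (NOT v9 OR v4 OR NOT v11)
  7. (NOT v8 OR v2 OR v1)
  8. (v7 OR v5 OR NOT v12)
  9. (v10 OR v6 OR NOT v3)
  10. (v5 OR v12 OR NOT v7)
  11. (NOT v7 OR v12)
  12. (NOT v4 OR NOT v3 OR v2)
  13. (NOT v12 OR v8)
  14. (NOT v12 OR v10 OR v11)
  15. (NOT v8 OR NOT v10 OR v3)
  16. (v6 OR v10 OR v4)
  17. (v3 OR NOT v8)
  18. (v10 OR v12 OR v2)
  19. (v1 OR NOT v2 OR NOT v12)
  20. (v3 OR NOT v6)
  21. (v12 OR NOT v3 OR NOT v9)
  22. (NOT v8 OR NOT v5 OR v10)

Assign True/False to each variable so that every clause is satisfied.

v1 = T  v2 = F  v3 = F  v4 = T  v5 = F  v6 = F  v7 = F  v8 = F  v9 = F  v10 = T  v11 = F  v12 = F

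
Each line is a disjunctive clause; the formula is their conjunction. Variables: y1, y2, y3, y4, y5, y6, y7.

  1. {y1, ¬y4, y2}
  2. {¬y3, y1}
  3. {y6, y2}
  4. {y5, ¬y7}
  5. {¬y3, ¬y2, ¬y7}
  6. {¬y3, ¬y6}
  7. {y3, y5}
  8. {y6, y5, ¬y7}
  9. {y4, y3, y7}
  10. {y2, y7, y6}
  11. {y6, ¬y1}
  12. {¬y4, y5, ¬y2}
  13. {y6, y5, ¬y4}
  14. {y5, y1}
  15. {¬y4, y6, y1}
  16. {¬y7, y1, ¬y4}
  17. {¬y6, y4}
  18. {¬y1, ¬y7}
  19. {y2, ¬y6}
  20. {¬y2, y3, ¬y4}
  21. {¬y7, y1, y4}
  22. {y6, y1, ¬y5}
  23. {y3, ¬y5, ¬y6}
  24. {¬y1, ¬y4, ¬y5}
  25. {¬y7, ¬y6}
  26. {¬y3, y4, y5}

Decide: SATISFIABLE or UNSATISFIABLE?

UNSATISFIABLE

y6 = True:
  propagation gives y3=False, y5=True; an empty clause results — contradiction.
y6 = False:
  propagation gives y2=True, y1=False, y3=False, y5=True; an empty clause results — contradiction.
Every branch closes, so no satisfying assignment exists.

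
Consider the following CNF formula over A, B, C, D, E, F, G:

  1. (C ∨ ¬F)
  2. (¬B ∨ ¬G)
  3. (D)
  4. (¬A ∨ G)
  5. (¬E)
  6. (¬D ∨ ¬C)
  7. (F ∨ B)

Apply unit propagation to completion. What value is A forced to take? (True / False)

False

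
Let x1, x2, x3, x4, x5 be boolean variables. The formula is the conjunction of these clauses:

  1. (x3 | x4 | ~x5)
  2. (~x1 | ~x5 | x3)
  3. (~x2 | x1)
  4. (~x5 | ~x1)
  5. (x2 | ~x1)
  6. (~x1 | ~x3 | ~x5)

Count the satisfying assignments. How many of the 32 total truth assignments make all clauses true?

11

Case analysis on x1 and x5:
  x1=1, x5=1: a clause becomes empty — 0.
  x1=1, x5=0: remaining (x2,x3,x4) ∈ {(1,0,0); (1,0,1); (1,1,0); (1,1,1)} — 4.
  x1=0, x5=1: remaining (x2,x3,x4) ∈ {(0,0,1); (0,1,0); (0,1,1)} — 3.
  x1=0, x5=0: remaining (x2,x3,x4) ∈ {(0,0,0); (0,0,1); (0,1,0); (0,1,1)} — 4.
Total: 0 + 4 + 3 + 4 = 11.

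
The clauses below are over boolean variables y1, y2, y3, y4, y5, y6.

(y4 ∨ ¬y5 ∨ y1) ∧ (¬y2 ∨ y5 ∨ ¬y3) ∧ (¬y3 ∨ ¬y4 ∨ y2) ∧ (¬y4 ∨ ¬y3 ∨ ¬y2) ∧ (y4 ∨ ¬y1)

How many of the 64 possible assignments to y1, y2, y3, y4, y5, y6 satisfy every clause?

Split on y4, then y2.
  y4=1, y2=1: forces y3=0; y1, y5, y6 free → 2^3 = 8.
  y4=1, y2=0: forces y3=0; y1, y5, y6 free → 2^3 = 8.
  y4=0, y2=1: remaining (y1,y3,y5,y6) ∈ {(0,0,0,0); (0,0,0,1)} — 2.
  y4=0, y2=0: remaining (y1,y3,y5,y6) ∈ {(0,0,0,0); (0,0,0,1); (0,1,0,0); (0,1,0,1)} — 4.
Total: 8 + 8 + 2 + 4 = 22.

22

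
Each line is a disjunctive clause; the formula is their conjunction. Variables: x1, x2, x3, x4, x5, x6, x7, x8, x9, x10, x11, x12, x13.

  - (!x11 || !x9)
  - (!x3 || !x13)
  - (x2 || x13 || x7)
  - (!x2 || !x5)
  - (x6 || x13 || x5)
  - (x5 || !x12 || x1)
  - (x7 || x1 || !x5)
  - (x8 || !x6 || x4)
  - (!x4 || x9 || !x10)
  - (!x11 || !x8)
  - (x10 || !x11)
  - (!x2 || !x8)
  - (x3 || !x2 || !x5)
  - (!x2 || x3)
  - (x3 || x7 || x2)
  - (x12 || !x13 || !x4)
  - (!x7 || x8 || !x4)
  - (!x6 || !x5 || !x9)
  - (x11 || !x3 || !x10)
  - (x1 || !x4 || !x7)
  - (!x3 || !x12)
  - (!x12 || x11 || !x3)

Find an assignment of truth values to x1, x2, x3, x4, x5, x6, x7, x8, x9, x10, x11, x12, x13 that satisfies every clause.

x1=True, x2=False, x3=False, x4=False, x5=True, x6=True, x7=True, x8=True, x9=False, x10=False, x11=False, x12=True, x13=False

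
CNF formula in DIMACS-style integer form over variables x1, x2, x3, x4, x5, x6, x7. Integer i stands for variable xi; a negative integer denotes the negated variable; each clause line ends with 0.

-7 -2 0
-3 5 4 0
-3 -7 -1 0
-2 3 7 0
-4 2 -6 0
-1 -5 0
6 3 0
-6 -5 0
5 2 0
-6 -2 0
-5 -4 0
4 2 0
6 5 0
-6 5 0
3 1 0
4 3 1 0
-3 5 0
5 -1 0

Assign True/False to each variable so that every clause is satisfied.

Branch on x1: take x1 = False.
  then x3 is forced to True.
  then x5 is forced to True.
  then x6 is forced to False.
  then x4 is forced to False.
  then x2 is forced to True.
  then x7 is forced to False.

x1=0  x2=1  x3=1  x4=0  x5=1  x6=0  x7=0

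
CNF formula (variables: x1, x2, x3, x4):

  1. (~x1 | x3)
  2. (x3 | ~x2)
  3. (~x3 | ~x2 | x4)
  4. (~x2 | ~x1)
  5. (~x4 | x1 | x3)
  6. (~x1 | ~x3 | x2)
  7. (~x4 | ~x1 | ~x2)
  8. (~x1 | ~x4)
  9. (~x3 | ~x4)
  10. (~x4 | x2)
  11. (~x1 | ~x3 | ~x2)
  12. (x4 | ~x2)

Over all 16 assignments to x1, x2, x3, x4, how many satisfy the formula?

2

The models are:
  x1=0 x2=0 x3=0 x4=0
  x1=0 x2=0 x3=1 x4=0
That's 2 in total.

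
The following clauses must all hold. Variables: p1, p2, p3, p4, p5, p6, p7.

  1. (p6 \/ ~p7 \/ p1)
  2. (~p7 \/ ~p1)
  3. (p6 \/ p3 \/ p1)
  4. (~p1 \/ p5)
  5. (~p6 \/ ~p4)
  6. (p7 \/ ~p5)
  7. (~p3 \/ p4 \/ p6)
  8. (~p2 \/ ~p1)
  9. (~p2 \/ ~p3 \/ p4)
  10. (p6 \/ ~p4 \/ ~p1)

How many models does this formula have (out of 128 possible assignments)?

Case analysis on p1 and p6:
  p1=1, p6=1: a clause becomes empty — 0.
  p1=1, p6=0: a clause becomes empty — 0.
  p1=0, p6=1: 9 of the 32 assignments to (p2,p3,p4,p5,p7) work.
  p1=0, p6=0: remaining (p2,p3,p4,p5,p7) ∈ {(0,1,1,0,0); (1,1,1,0,0)} — 2.
Total: 0 + 0 + 9 + 2 = 11.

11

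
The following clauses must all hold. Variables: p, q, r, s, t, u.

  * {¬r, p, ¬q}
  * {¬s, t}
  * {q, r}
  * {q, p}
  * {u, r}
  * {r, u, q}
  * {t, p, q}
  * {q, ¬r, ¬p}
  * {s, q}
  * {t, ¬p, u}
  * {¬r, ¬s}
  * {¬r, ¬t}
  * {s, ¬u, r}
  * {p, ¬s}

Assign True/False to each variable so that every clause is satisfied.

p=True, q=True, r=False, s=True, t=True, u=True

Check each clause:
  1. {¬q, p, ¬r} — p is true.
  2. {¬s, t} — t is true.
  3. {q, r} — q is true.
  4. {q, p} — p is true.
  5. {r, u} — u is true.
  6. {u, q, r} — q is true.
  7. {t, p, q} — p is true.
  8. {q, ¬r, ¬p} — q is true.
  9. {q, s} — q is true.
  10. {t, ¬p, u} — t is true.
  11. {¬r, ¬s} — ¬r is true.
  12. {¬t, ¬r} — ¬r is true.
  13. {r, ¬u, s} — s is true.
  14. {¬s, p} — p is true.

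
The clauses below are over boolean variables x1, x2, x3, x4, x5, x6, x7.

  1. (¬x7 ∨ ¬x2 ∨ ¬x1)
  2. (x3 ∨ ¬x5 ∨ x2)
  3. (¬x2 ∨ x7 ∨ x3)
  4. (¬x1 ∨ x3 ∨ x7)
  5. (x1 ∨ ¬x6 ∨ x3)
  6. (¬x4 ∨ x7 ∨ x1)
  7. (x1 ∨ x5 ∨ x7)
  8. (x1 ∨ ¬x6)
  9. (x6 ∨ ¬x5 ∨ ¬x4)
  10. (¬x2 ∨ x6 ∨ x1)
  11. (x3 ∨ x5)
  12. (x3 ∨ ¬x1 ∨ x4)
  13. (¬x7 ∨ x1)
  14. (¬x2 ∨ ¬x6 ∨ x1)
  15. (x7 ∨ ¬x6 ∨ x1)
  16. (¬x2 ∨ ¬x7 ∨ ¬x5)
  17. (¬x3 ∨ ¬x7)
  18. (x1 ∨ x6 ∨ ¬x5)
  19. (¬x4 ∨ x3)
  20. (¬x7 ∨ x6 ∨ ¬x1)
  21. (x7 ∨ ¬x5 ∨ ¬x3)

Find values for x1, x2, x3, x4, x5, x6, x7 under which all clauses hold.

Try x1 = True.
Branch on x2: take x2 = False.
The remaining clauses are satisfied by x3 = True, x4 = True, x5 = False, x6 = True, x7 = False.
Check each clause:
  1. (¬x1 ∨ ¬x7 ∨ ¬x2) — ¬x7 is true.
  2. (¬x5 ∨ x3 ∨ x2) — x3 is true.
  3. (¬x2 ∨ x7 ∨ x3) — x3 is true.
  4. (¬x1 ∨ x7 ∨ x3) — x3 is true.
  5. (x3 ∨ ¬x6 ∨ x1) — x1 is true.
  6. (x7 ∨ ¬x4 ∨ x1) — x1 is true.
  7. (x1 ∨ x7 ∨ x5) — x1 is true.
  8. (¬x6 ∨ x1) — x1 is true.
  9. (¬x5 ∨ x6 ∨ ¬x4) — ¬x5 is true.
  10. (x1 ∨ ¬x2 ∨ x6) — x1 is true.
  11. (x3 ∨ x5) — x3 is true.
  12. (x3 ∨ ¬x1 ∨ x4) — x3 is true.
  13. (¬x7 ∨ x1) — x1 is true.
  14. (¬x6 ∨ x1 ∨ ¬x2) — x1 is true.
  15. (x1 ∨ x7 ∨ ¬x6) — x1 is true.
  16. (¬x2 ∨ ¬x5 ∨ ¬x7) — ¬x7 is true.
  17. (¬x7 ∨ ¬x3) — ¬x7 is true.
  18. (¬x5 ∨ x6 ∨ x1) — x1 is true.
  19. (x3 ∨ ¬x4) — x3 is true.
  20. (¬x7 ∨ ¬x1 ∨ x6) — ¬x7 is true.
  21. (¬x5 ∨ ¬x3 ∨ x7) — ¬x5 is true.

x1=T, x2=F, x3=T, x4=T, x5=F, x6=T, x7=F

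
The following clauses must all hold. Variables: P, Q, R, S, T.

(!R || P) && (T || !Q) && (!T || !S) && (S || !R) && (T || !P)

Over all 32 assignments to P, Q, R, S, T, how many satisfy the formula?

Satisfying assignments:
  P=0 Q=0 R=0 S=0 T=0
  P=0 Q=0 R=0 S=0 T=1
  P=0 Q=0 R=0 S=1 T=0
  P=0 Q=1 R=0 S=0 T=1
  P=1 Q=0 R=0 S=0 T=1
  P=1 Q=1 R=0 S=0 T=1
Count: 6.

6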